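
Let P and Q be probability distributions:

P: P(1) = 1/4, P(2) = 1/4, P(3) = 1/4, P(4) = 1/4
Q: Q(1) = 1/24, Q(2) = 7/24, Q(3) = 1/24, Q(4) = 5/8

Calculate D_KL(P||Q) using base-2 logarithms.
0.9064 bits

D_KL(P||Q) = Σ P(x) log₂(P(x)/Q(x))

Computing term by term:
  P(1)·log₂(P(1)/Q(1)) = (1/4)·log₂((1/4)/(1/24)) = 0.64624
  P(2)·log₂(P(2)/Q(2)) = (1/4)·log₂((1/4)/(7/24)) = -0.05560
  P(3)·log₂(P(3)/Q(3)) = (1/4)·log₂((1/4)/(1/24)) = 0.64624
  P(4)·log₂(P(4)/Q(4)) = (1/4)·log₂((1/4)/(5/8)) = -0.33048

D_KL(P||Q) = 0.64624 - 0.05560 + 0.64624 - 0.33048 = 0.90640 ≈ 0.9064 bits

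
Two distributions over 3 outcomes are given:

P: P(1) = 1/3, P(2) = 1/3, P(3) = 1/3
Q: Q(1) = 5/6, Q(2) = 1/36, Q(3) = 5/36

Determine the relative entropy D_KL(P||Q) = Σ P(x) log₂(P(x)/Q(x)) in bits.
1.1754 bits

D_KL(P||Q) = Σ P(x) log₂(P(x)/Q(x))

Computing term by term:
  P(1)·log₂(P(1)/Q(1)) = (1/3)·log₂((1/3)/(5/6)) = -0.44064
  P(2)·log₂(P(2)/Q(2)) = (1/3)·log₂((1/3)/(1/36)) = 1.19499
  P(3)·log₂(P(3)/Q(3)) = (1/3)·log₂((1/3)/(5/36)) = 0.42101

D_KL(P||Q) = -0.44064 + 1.19499 + 0.42101 = 1.17536 ≈ 1.1754 bits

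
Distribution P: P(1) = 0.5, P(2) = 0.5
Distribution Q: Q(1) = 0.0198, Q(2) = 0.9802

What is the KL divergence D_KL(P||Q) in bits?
1.8436 bits

D_KL(P||Q) = Σ P(x) log₂(P(x)/Q(x))

Computing term by term:
  P(1)·log₂(P(1)/Q(1)) = 0.5·log₂(0.5/0.0198) = 2.32918
  P(2)·log₂(P(2)/Q(2)) = 0.5·log₂(0.5/0.9802) = -0.48557

D_KL(P||Q) = 2.32918 - 0.48557 = 1.84361 ≈ 1.8436 bits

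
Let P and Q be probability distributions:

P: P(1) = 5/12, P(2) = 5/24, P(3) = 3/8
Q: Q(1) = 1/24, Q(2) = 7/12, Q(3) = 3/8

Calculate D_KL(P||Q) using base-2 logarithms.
1.0747 bits

D_KL(P||Q) = Σ P(x) log₂(P(x)/Q(x))

Computing term by term:
  P(1)·log₂(P(1)/Q(1)) = (5/12)·log₂((5/12)/(1/24)) = 1.38414
  P(2)·log₂(P(2)/Q(2)) = (5/24)·log₂((5/24)/(7/12)) = -0.30946
  P(3)·log₂(P(3)/Q(3)) = (3/8)·log₂((3/8)/(3/8)) = 0.00000

D_KL(P||Q) = 1.38414 - 0.30946 + 0.00000 = 1.07468 ≈ 1.0747 bits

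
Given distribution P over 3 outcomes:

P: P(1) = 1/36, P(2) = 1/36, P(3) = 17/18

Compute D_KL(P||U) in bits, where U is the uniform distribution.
1.2199 bits

U(i) = 1/3 for all i

D_KL(P||U) = Σ P(x) log₂(P(x) / (1/3))
           = Σ P(x) log₂(P(x)) + log₂(3)
           = log₂(3) - H(P)

H(P) = -Σ P(x) log₂(P(x)):
  -P(1)·log₂(P(1)) = -(1/36)·log₂(1/36) = 0.14361
  -P(2)·log₂(P(2)) = -(1/36)·log₂(1/36) = 0.14361
  -P(3)·log₂(P(3)) = -(17/18)·log₂(17/18) = 0.07788
H(P) = 0.14361 + 0.14361 + 0.07788 = 0.36510 bits

log₂(3) = 1.58496 bits

D_KL(P||U) = 1.58496 - 0.36510 = 1.21986 ≈ 1.2199 bits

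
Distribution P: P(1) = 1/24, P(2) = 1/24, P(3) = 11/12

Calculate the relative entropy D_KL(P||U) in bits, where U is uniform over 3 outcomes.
1.0878 bits

U(i) = 1/3 for all i

D_KL(P||U) = Σ P(x) log₂(P(x) / (1/3))
           = Σ P(x) log₂(P(x)) + log₂(3)
           = log₂(3) - H(P)

H(P) = -Σ P(x) log₂(P(x)):
  -P(1)·log₂(P(1)) = -(1/24)·log₂(1/24) = 0.19104
  -P(2)·log₂(P(2)) = -(1/24)·log₂(1/24) = 0.19104
  -P(3)·log₂(P(3)) = -(11/12)·log₂(11/12) = 0.11507
H(P) = 0.19104 + 0.19104 + 0.11507 = 0.49715 bits

log₂(3) = 1.58496 bits

D_KL(P||U) = 1.58496 - 0.49715 = 1.08781 ≈ 1.0878 bits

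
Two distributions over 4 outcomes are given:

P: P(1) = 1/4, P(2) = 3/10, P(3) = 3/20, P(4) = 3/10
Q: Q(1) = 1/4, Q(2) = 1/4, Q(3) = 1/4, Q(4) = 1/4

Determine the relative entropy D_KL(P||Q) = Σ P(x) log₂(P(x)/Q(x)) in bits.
0.0473 bits

D_KL(P||Q) = Σ P(x) log₂(P(x)/Q(x))

Computing term by term:
  P(1)·log₂(P(1)/Q(1)) = (1/4)·log₂((1/4)/(1/4)) = 0.00000
  P(2)·log₂(P(2)/Q(2)) = (3/10)·log₂((3/10)/(1/4)) = 0.07891
  P(3)·log₂(P(3)/Q(3)) = (3/20)·log₂((3/20)/(1/4)) = -0.11054
  P(4)·log₂(P(4)/Q(4)) = (3/10)·log₂((3/10)/(1/4)) = 0.07891

D_KL(P||Q) = 0.00000 + 0.07891 - 0.11054 + 0.07891 = 0.04728 ≈ 0.0473 bits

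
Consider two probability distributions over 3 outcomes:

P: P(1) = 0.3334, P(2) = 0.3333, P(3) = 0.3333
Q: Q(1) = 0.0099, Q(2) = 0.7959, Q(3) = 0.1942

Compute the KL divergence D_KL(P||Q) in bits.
1.5328 bits

D_KL(P||Q) = Σ P(x) log₂(P(x)/Q(x))

Computing term by term:
  P(1)·log₂(P(1)/Q(1)) = 0.3334·log₂(0.3334/0.0099) = 1.69157
  P(2)·log₂(P(2)/Q(2)) = 0.3333·log₂(0.3333/0.7959) = -0.41855
  P(3)·log₂(P(3)/Q(3)) = 0.3333·log₂(0.3333/0.1942) = 0.25973

D_KL(P||Q) = 1.69157 - 0.41855 + 0.25973 = 1.53275 ≈ 1.5328 bits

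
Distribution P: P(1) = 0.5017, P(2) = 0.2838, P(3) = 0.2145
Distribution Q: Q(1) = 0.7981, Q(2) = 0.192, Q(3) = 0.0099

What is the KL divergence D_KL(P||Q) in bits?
0.7758 bits

D_KL(P||Q) = Σ P(x) log₂(P(x)/Q(x))

Computing term by term:
  P(1)·log₂(P(1)/Q(1)) = 0.5017·log₂(0.5017/0.7981) = -0.33601
  P(2)·log₂(P(2)/Q(2)) = 0.2838·log₂(0.2838/0.192) = 0.16000
  P(3)·log₂(P(3)/Q(3)) = 0.2145·log₂(0.2145/0.0099) = 0.95182

D_KL(P||Q) = -0.33601 + 0.16000 + 0.95182 = 0.77581 ≈ 0.7758 bits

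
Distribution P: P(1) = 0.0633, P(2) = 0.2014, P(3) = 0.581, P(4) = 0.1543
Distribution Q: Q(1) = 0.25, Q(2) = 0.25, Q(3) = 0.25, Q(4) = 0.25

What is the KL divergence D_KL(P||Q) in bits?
0.4112 bits

D_KL(P||Q) = Σ P(x) log₂(P(x)/Q(x))

Computing term by term:
  P(1)·log₂(P(1)/Q(1)) = 0.0633·log₂(0.0633/0.25) = -0.12544
  P(2)·log₂(P(2)/Q(2)) = 0.2014·log₂(0.2014/0.25) = -0.06281
  P(3)·log₂(P(3)/Q(3)) = 0.581·log₂(0.581/0.25) = 0.70685
  P(4)·log₂(P(4)/Q(4)) = 0.1543·log₂(0.1543/0.25) = -0.10742

D_KL(P||Q) = -0.12544 - 0.06281 + 0.70685 - 0.10742 = 0.41118 ≈ 0.4112 bits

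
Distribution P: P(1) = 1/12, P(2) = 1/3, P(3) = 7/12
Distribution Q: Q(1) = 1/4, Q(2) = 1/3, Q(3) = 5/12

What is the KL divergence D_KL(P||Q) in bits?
0.1511 bits

D_KL(P||Q) = Σ P(x) log₂(P(x)/Q(x))

Computing term by term:
  P(1)·log₂(P(1)/Q(1)) = (1/12)·log₂((1/12)/(1/4)) = -0.13208
  P(2)·log₂(P(2)/Q(2)) = (1/3)·log₂((1/3)/(1/3)) = 0.00000
  P(3)·log₂(P(3)/Q(3)) = (7/12)·log₂((7/12)/(5/12)) = 0.28317

D_KL(P||Q) = -0.13208 + 0.00000 + 0.28317 = 0.15109 ≈ 0.1511 bits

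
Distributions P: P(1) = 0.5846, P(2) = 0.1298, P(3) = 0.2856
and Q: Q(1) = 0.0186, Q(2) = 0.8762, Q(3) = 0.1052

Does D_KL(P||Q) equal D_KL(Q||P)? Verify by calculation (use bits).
D_KL(P||Q) = 2.9618 bits, D_KL(Q||P) = 2.1698 bits. No — D_KL(P||Q) ≠ D_KL(Q||P) for this pair.

D_KL(P||Q) = Σ P(x) log₂(P(x)/Q(x))

Computing term by term:
  P(1)·log₂(P(1)/Q(1)) = 0.5846·log₂(0.5846/0.0186) = 2.90784
  P(2)·log₂(P(2)/Q(2)) = 0.1298·log₂(0.1298/0.8762) = -0.35760
  P(3)·log₂(P(3)/Q(3)) = 0.2856·log₂(0.2856/0.1052) = 0.41151

D_KL(P||Q) = 2.90784 - 0.35760 + 0.41151 = 2.96175 ≈ 2.9618 bits

D_KL(Q||P) = Σ Q(x) log₂(Q(x)/P(x))

Computing term by term:
  Q(1)·log₂(Q(1)/P(1)) = 0.0186·log₂(0.0186/0.5846) = -0.09252
  Q(2)·log₂(Q(2)/P(2)) = 0.8762·log₂(0.8762/0.1298) = 2.41390
  Q(3)·log₂(Q(3)/P(3)) = 0.1052·log₂(0.1052/0.2856) = -0.15158

D_KL(Q||P) = -0.09252 + 2.41390 - 0.15158 = 2.16980 ≈ 2.1698 bits

These are NOT equal (difference: 0.7920 bits). KL divergence is asymmetric: D_KL(P||Q) ≠ D_KL(Q||P) in general.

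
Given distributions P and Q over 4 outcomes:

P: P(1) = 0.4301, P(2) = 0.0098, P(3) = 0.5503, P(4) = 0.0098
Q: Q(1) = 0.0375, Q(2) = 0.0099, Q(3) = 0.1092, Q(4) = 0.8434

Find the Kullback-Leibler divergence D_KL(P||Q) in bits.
2.7347 bits

D_KL(P||Q) = Σ P(x) log₂(P(x)/Q(x))

Computing term by term:
  P(1)·log₂(P(1)/Q(1)) = 0.4301·log₂(0.4301/0.0375) = 1.51383
  P(2)·log₂(P(2)/Q(2)) = 0.0098·log₂(0.0098/0.0099) = -0.00014
  P(3)·log₂(P(3)/Q(3)) = 0.5503·log₂(0.5503/0.1092) = 1.28398
  P(4)·log₂(P(4)/Q(4)) = 0.0098·log₂(0.0098/0.8434) = -0.06299

D_KL(P||Q) = 1.51383 - 0.00014 + 1.28398 - 0.06299 = 2.73468 ≈ 2.7347 bits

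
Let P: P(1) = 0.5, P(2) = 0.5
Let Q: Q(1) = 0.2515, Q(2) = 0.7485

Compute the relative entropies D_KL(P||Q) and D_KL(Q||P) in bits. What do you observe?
D_KL(P||Q) = 0.2046 bits, D_KL(Q||P) = 0.1864 bits. The two directions give different values (D_KL(P||Q) exceeds D_KL(Q||P) by 0.0182 bits): KL divergence is asymmetric.

D_KL(P||Q) = Σ P(x) log₂(P(x)/Q(x))

Computing term by term:
  P(1)·log₂(P(1)/Q(1)) = 0.5·log₂(0.5/0.2515) = 0.49568
  P(2)·log₂(P(2)/Q(2)) = 0.5·log₂(0.5/0.7485) = -0.29104

D_KL(P||Q) = 0.49568 - 0.29104 = 0.20464 ≈ 0.2046 bits

D_KL(Q||P) = Σ Q(x) log₂(Q(x)/P(x))

Computing term by term:
  Q(1)·log₂(Q(1)/P(1)) = 0.2515·log₂(0.2515/0.5) = -0.24933
  Q(2)·log₂(Q(2)/P(2)) = 0.7485·log₂(0.7485/0.5) = 0.43568

D_KL(Q||P) = -0.24933 + 0.43568 = 0.18635 ≈ 0.1864 bits

These are NOT equal (difference: 0.0182 bits). KL divergence is asymmetric: D_KL(P||Q) ≠ D_KL(Q||P) in general.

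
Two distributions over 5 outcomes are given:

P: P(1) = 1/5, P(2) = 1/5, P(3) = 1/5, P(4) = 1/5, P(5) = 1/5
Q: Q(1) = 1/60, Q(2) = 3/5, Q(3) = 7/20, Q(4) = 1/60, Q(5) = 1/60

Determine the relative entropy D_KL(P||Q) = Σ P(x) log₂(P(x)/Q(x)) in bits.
1.6725 bits

D_KL(P||Q) = Σ P(x) log₂(P(x)/Q(x))

Computing term by term:
  P(1)·log₂(P(1)/Q(1)) = (1/5)·log₂((1/5)/(1/60)) = 0.71699
  P(2)·log₂(P(2)/Q(2)) = (1/5)·log₂((1/5)/(3/5)) = -0.31699
  P(3)·log₂(P(3)/Q(3)) = (1/5)·log₂((1/5)/(7/20)) = -0.16147
  P(4)·log₂(P(4)/Q(4)) = (1/5)·log₂((1/5)/(1/60)) = 0.71699
  P(5)·log₂(P(5)/Q(5)) = (1/5)·log₂((1/5)/(1/60)) = 0.71699

D_KL(P||Q) = 0.71699 - 0.31699 - 0.16147 + 0.71699 + 0.71699 = 1.67251 ≈ 1.6725 bits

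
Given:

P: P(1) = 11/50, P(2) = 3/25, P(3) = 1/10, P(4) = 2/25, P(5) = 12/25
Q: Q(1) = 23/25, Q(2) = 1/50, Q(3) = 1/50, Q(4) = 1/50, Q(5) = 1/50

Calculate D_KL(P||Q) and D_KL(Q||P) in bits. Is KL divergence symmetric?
D_KL(P||Q) = 2.4491 bits, D_KL(Q||P) = 1.6692 bits. No, KL divergence is not symmetric.

D_KL(P||Q) = Σ P(x) log₂(P(x)/Q(x))

Computing term by term:
  P(1)·log₂(P(1)/Q(1)) = (11/50)·log₂((11/50)/(23/25)) = -0.45411
  P(2)·log₂(P(2)/Q(2)) = (3/25)·log₂((3/25)/(1/50)) = 0.31020
  P(3)·log₂(P(3)/Q(3)) = (1/10)·log₂((1/10)/(1/50)) = 0.23219
  P(4)·log₂(P(4)/Q(4)) = (2/25)·log₂((2/25)/(1/50)) = 0.16000
  P(5)·log₂(P(5)/Q(5)) = (12/25)·log₂((12/25)/(1/50)) = 2.20078

D_KL(P||Q) = -0.45411 + 0.31020 + 0.23219 + 0.16000 + 2.20078 = 2.44906 ≈ 2.4491 bits

D_KL(Q||P) = Σ Q(x) log₂(Q(x)/P(x))

Computing term by term:
  Q(1)·log₂(Q(1)/P(1)) = (23/25)·log₂((23/25)/(11/50)) = 1.89900
  Q(2)·log₂(Q(2)/P(2)) = (1/50)·log₂((1/50)/(3/25)) = -0.05170
  Q(3)·log₂(Q(3)/P(3)) = (1/50)·log₂((1/50)/(1/10)) = -0.04644
  Q(4)·log₂(Q(4)/P(4)) = (1/50)·log₂((1/50)/(2/25)) = -0.04000
  Q(5)·log₂(Q(5)/P(5)) = (1/50)·log₂((1/50)/(12/25)) = -0.09170

D_KL(Q||P) = 1.89900 - 0.05170 - 0.04644 - 0.04000 - 0.09170 = 1.66916 ≈ 1.6692 bits

These are NOT equal (difference: 0.7799 bits). KL divergence is asymmetric: D_KL(P||Q) ≠ D_KL(Q||P) in general.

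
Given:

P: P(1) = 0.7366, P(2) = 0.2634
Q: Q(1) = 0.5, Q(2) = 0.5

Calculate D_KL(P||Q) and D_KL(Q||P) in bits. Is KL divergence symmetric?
D_KL(P||Q) = 0.1682 bits, D_KL(Q||P) = 0.1829 bits. No, KL divergence is not symmetric.

D_KL(P||Q) = Σ P(x) log₂(P(x)/Q(x))

Computing term by term:
  P(1)·log₂(P(1)/Q(1)) = 0.7366·log₂(0.7366/0.5) = 0.41173
  P(2)·log₂(P(2)/Q(2)) = 0.2634·log₂(0.2634/0.5) = -0.24356

D_KL(P||Q) = 0.41173 - 0.24356 = 0.16817 ≈ 0.1682 bits

D_KL(Q||P) = Σ Q(x) log₂(Q(x)/P(x))

Computing term by term:
  Q(1)·log₂(Q(1)/P(1)) = 0.5·log₂(0.5/0.7366) = -0.27948
  Q(2)·log₂(Q(2)/P(2)) = 0.5·log₂(0.5/0.2634) = 0.46234

D_KL(Q||P) = -0.27948 + 0.46234 = 0.18286 ≈ 0.1829 bits

These are NOT equal (difference: 0.0147 bits). KL divergence is asymmetric: D_KL(P||Q) ≠ D_KL(Q||P) in general.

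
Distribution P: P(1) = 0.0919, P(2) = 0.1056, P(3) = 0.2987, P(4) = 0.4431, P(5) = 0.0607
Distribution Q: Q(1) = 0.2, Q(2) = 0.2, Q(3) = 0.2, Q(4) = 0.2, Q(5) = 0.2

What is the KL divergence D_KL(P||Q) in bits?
0.3766 bits

D_KL(P||Q) = Σ P(x) log₂(P(x)/Q(x))

Computing term by term:
  P(1)·log₂(P(1)/Q(1)) = 0.0919·log₂(0.0919/0.2) = -0.10310
  P(2)·log₂(P(2)/Q(2)) = 0.1056·log₂(0.1056/0.2) = -0.09730
  P(3)·log₂(P(3)/Q(3)) = 0.2987·log₂(0.2987/0.2) = 0.17286
  P(4)·log₂(P(4)/Q(4)) = 0.4431·log₂(0.4431/0.2) = 0.50852
  P(5)·log₂(P(5)/Q(5)) = 0.0607·log₂(0.0607/0.2) = -0.10442

D_KL(P||Q) = -0.10310 - 0.09730 + 0.17286 + 0.50852 - 0.10442 = 0.37656 ≈ 0.3766 bits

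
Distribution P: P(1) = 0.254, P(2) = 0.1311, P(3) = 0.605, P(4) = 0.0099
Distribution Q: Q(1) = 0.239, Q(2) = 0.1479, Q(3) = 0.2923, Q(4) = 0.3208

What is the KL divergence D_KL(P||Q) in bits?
0.5848 bits

D_KL(P||Q) = Σ P(x) log₂(P(x)/Q(x))

Computing term by term:
  P(1)·log₂(P(1)/Q(1)) = 0.254·log₂(0.254/0.239) = 0.02231
  P(2)·log₂(P(2)/Q(2)) = 0.1311·log₂(0.1311/0.1479) = -0.02281
  P(3)·log₂(P(3)/Q(3)) = 0.605·log₂(0.605/0.2923) = 0.63494
  P(4)·log₂(P(4)/Q(4)) = 0.0099·log₂(0.0099/0.3208) = -0.04968

D_KL(P||Q) = 0.02231 - 0.02281 + 0.63494 - 0.04968 = 0.58476 ≈ 0.5848 bits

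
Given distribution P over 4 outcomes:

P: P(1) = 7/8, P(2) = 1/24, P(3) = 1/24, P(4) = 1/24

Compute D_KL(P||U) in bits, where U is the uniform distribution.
1.2583 bits

U(i) = 1/4 for all i

D_KL(P||U) = Σ P(x) log₂(P(x) / (1/4))
           = Σ P(x) log₂(P(x)) + log₂(4)
           = log₂(4) - H(P)

H(P) = -Σ P(x) log₂(P(x)):
  -P(1)·log₂(P(1)) = -(7/8)·log₂(7/8) = 0.16856
  -P(2)·log₂(P(2)) = -(1/24)·log₂(1/24) = 0.19104
  -P(3)·log₂(P(3)) = -(1/24)·log₂(1/24) = 0.19104
  -P(4)·log₂(P(4)) = -(1/24)·log₂(1/24) = 0.19104
H(P) = 0.16856 + 0.19104 + 0.19104 + 0.19104 = 0.74168 bits

log₂(4) = 2.00000 bits

D_KL(P||U) = 2.00000 - 0.74168 = 1.25832 ≈ 1.2583 bits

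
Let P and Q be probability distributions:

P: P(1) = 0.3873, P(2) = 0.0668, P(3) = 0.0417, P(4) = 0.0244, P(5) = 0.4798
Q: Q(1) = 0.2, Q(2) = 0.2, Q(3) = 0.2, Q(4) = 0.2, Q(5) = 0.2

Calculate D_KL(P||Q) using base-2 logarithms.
0.7009 bits

D_KL(P||Q) = Σ P(x) log₂(P(x)/Q(x))

Computing term by term:
  P(1)·log₂(P(1)/Q(1)) = 0.3873·log₂(0.3873/0.2) = 0.36927
  P(2)·log₂(P(2)/Q(2)) = 0.0668·log₂(0.0668/0.2) = -0.10568
  P(3)·log₂(P(3)/Q(3)) = 0.0417·log₂(0.0417/0.2) = -0.09432
  P(4)·log₂(P(4)/Q(4)) = 0.0244·log₂(0.0244/0.2) = -0.07406
  P(5)·log₂(P(5)/Q(5)) = 0.4798·log₂(0.4798/0.2) = 0.60572

D_KL(P||Q) = 0.36927 - 0.10568 - 0.09432 - 0.07406 + 0.60572 = 0.70093 ≈ 0.7009 bits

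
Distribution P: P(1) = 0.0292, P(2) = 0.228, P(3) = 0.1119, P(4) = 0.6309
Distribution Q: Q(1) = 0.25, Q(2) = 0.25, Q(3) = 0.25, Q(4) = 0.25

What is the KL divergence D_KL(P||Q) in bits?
0.5920 bits

D_KL(P||Q) = Σ P(x) log₂(P(x)/Q(x))

Computing term by term:
  P(1)·log₂(P(1)/Q(1)) = 0.0292·log₂(0.0292/0.25) = -0.09046
  P(2)·log₂(P(2)/Q(2)) = 0.228·log₂(0.228/0.25) = -0.03030
  P(3)·log₂(P(3)/Q(3)) = 0.1119·log₂(0.1119/0.25) = -0.12977
  P(4)·log₂(P(4)/Q(4)) = 0.6309·log₂(0.6309/0.25) = 0.84256

D_KL(P||Q) = -0.09046 - 0.03030 - 0.12977 + 0.84256 = 0.59203 ≈ 0.5920 bits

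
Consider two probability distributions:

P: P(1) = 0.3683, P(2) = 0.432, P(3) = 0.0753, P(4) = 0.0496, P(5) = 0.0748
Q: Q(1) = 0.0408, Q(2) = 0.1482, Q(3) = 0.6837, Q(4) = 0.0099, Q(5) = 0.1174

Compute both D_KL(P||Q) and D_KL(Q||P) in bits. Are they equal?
D_KL(P||Q) = 1.6629 bits, D_KL(Q||P) = 1.8711 bits. No, they are not equal.

D_KL(P||Q) = Σ P(x) log₂(P(x)/Q(x))

Computing term by term:
  P(1)·log₂(P(1)/Q(1)) = 0.3683·log₂(0.3683/0.0408) = 1.16907
  P(2)·log₂(P(2)/Q(2)) = 0.432·log₂(0.432/0.1482) = 0.66679
  P(3)·log₂(P(3)/Q(3)) = 0.0753·log₂(0.0753/0.6837) = -0.23965
  P(4)·log₂(P(4)/Q(4)) = 0.0496·log₂(0.0496/0.0099) = 0.11531
  P(5)·log₂(P(5)/Q(5)) = 0.0748·log₂(0.0748/0.1174) = -0.04864

D_KL(P||Q) = 1.16907 + 0.66679 - 0.23965 + 0.11531 - 0.04864 = 1.66288 ≈ 1.6629 bits

D_KL(Q||P) = Σ Q(x) log₂(Q(x)/P(x))

Computing term by term:
  Q(1)·log₂(Q(1)/P(1)) = 0.0408·log₂(0.0408/0.3683) = -0.12951
  Q(2)·log₂(Q(2)/P(2)) = 0.1482·log₂(0.1482/0.432) = -0.22874
  Q(3)·log₂(Q(3)/P(3)) = 0.6837·log₂(0.6837/0.0753) = 2.17597
  Q(4)·log₂(Q(4)/P(4)) = 0.0099·log₂(0.0099/0.0496) = -0.02302
  Q(5)·log₂(Q(5)/P(5)) = 0.1174·log₂(0.1174/0.0748) = 0.07635

D_KL(Q||P) = -0.12951 - 0.22874 + 2.17597 - 0.02302 + 0.07635 = 1.87105 ≈ 1.8711 bits

These are NOT equal (difference: 0.2082 bits). KL divergence is asymmetric: D_KL(P||Q) ≠ D_KL(Q||P) in general.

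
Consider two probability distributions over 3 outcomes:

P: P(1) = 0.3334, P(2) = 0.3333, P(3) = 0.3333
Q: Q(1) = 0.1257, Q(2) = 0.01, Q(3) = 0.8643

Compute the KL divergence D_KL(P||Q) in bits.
1.6971 bits

D_KL(P||Q) = Σ P(x) log₂(P(x)/Q(x))

Computing term by term:
  P(1)·log₂(P(1)/Q(1)) = 0.3334·log₂(0.3334/0.1257) = 0.46918
  P(2)·log₂(P(2)/Q(2)) = 0.3333·log₂(0.3333/0.01) = 1.68608
  P(3)·log₂(P(3)/Q(3)) = 0.3333·log₂(0.3333/0.8643) = -0.45819

D_KL(P||Q) = 0.46918 + 1.68608 - 0.45819 = 1.69707 ≈ 1.6971 bits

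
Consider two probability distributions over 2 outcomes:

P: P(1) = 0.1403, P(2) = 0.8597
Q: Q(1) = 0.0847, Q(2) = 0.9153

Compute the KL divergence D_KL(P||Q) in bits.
0.0244 bits

D_KL(P||Q) = Σ P(x) log₂(P(x)/Q(x))

Computing term by term:
  P(1)·log₂(P(1)/Q(1)) = 0.1403·log₂(0.1403/0.0847) = 0.10215
  P(2)·log₂(P(2)/Q(2)) = 0.8597·log₂(0.8597/0.9153) = -0.07773

D_KL(P||Q) = 0.10215 - 0.07773 = 0.02442 ≈ 0.0244 bits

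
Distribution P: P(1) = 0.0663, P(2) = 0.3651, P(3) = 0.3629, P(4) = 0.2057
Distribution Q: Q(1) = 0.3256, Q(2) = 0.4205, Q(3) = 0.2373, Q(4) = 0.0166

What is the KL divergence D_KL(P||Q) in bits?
0.7427 bits

D_KL(P||Q) = Σ P(x) log₂(P(x)/Q(x))

Computing term by term:
  P(1)·log₂(P(1)/Q(1)) = 0.0663·log₂(0.0663/0.3256) = -0.15223
  P(2)·log₂(P(2)/Q(2)) = 0.3651·log₂(0.3651/0.4205) = -0.07441
  P(3)·log₂(P(3)/Q(3)) = 0.3629·log₂(0.3629/0.2373) = 0.22241
  P(4)·log₂(P(4)/Q(4)) = 0.2057·log₂(0.2057/0.0166) = 0.74696

D_KL(P||Q) = -0.15223 - 0.07441 + 0.22241 + 0.74696 = 0.74273 ≈ 0.7427 bits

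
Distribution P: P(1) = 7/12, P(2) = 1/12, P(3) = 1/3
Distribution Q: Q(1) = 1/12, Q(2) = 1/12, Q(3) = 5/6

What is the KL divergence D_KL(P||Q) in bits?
1.1970 bits

D_KL(P||Q) = Σ P(x) log₂(P(x)/Q(x))

Computing term by term:
  P(1)·log₂(P(1)/Q(1)) = (7/12)·log₂((7/12)/(1/12)) = 1.63762
  P(2)·log₂(P(2)/Q(2)) = (1/12)·log₂((1/12)/(1/12)) = 0.00000
  P(3)·log₂(P(3)/Q(3)) = (1/3)·log₂((1/3)/(5/6)) = -0.44064

D_KL(P||Q) = 1.63762 + 0.00000 - 0.44064 = 1.19698 ≈ 1.1970 bits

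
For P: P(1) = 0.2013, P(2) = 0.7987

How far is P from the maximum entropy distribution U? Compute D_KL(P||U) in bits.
0.2755 bits

U(i) = 1/2 for all i

D_KL(P||U) = Σ P(x) log₂(P(x) / (1/2))
           = Σ P(x) log₂(P(x)) + log₂(2)
           = log₂(2) - H(P)

H(P) = -Σ P(x) log₂(P(x)):
  -P(1)·log₂(P(1)) = -(0.2013)·log₂(0.2013) = 0.46552
  -P(2)·log₂(P(2)) = -(0.7987)·log₂(0.7987) = 0.25900
H(P) = 0.46552 + 0.25900 = 0.72452 bits

log₂(2) = 1.00000 bits

D_KL(P||U) = 1.00000 - 0.72452 = 0.27548 ≈ 0.2755 bits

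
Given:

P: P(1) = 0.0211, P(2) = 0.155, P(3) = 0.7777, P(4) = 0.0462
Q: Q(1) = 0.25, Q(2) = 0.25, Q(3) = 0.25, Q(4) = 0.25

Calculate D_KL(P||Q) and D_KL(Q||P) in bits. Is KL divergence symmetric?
D_KL(P||Q) = 0.9786 bits, D_KL(Q||P) = 1.2637 bits. No, KL divergence is not symmetric.

D_KL(P||Q) = Σ P(x) log₂(P(x)/Q(x))

Computing term by term:
  P(1)·log₂(P(1)/Q(1)) = 0.0211·log₂(0.0211/0.25) = -0.07526
  P(2)·log₂(P(2)/Q(2)) = 0.155·log₂(0.155/0.25) = -0.10690
  P(3)·log₂(P(3)/Q(3)) = 0.7777·log₂(0.7777/0.25) = 1.27332
  P(4)·log₂(P(4)/Q(4)) = 0.0462·log₂(0.0462/0.25) = -0.11254

D_KL(P||Q) = -0.07526 - 0.10690 + 1.27332 - 0.11254 = 0.97862 ≈ 0.9786 bits

D_KL(Q||P) = Σ Q(x) log₂(Q(x)/P(x))

Computing term by term:
  Q(1)·log₂(Q(1)/P(1)) = 0.25·log₂(0.25/0.0211) = 0.89165
  Q(2)·log₂(Q(2)/P(2)) = 0.25·log₂(0.25/0.155) = 0.17241
  Q(3)·log₂(Q(3)/P(3)) = 0.25·log₂(0.25/0.7777) = -0.40932
  Q(4)·log₂(Q(4)/P(4)) = 0.25·log₂(0.25/0.0462) = 0.60899

D_KL(Q||P) = 0.89165 + 0.17241 - 0.40932 + 0.60899 = 1.26373 ≈ 1.2637 bits

These are NOT equal (difference: 0.2851 bits). KL divergence is asymmetric: D_KL(P||Q) ≠ D_KL(Q||P) in general.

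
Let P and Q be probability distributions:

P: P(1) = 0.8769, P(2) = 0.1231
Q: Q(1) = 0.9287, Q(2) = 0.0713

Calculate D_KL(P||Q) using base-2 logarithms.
0.0244 bits

D_KL(P||Q) = Σ P(x) log₂(P(x)/Q(x))

Computing term by term:
  P(1)·log₂(P(1)/Q(1)) = 0.8769·log₂(0.8769/0.9287) = -0.07261
  P(2)·log₂(P(2)/Q(2)) = 0.1231·log₂(0.1231/0.0713) = 0.09699

D_KL(P||Q) = -0.07261 + 0.09699 = 0.02438 ≈ 0.0244 bits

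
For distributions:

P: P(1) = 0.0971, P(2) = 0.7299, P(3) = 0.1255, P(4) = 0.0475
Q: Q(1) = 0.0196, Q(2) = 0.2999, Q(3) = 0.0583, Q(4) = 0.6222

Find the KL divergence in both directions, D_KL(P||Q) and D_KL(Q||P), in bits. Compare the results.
D_KL(P||Q) = 1.1233 bits, D_KL(Q||P) = 1.8146 bits. D_KL(Q||P) is larger than D_KL(P||Q) by 0.6913 bits; the two directions differ.

D_KL(P||Q) = Σ P(x) log₂(P(x)/Q(x))

Computing term by term:
  P(1)·log₂(P(1)/Q(1)) = 0.0971·log₂(0.0971/0.0196) = 0.22417
  P(2)·log₂(P(2)/Q(2)) = 0.7299·log₂(0.7299/0.2999) = 0.93662
  P(3)·log₂(P(3)/Q(3)) = 0.1255·log₂(0.1255/0.0583) = 0.13882
  P(4)·log₂(P(4)/Q(4)) = 0.0475·log₂(0.0475/0.6222) = -0.17629

D_KL(P||Q) = 0.22417 + 0.93662 + 0.13882 - 0.17629 = 1.12332 ≈ 1.1233 bits

D_KL(Q||P) = Σ Q(x) log₂(Q(x)/P(x))

Computing term by term:
  Q(1)·log₂(Q(1)/P(1)) = 0.0196·log₂(0.0196/0.0971) = -0.04525
  Q(2)·log₂(Q(2)/P(2)) = 0.2999·log₂(0.2999/0.7299) = -0.38484
  Q(3)·log₂(Q(3)/P(3)) = 0.0583·log₂(0.0583/0.1255) = -0.06449
  Q(4)·log₂(Q(4)/P(4)) = 0.6222·log₂(0.6222/0.0475) = 2.30922

D_KL(Q||P) = -0.04525 - 0.38484 - 0.06449 + 2.30922 = 1.81464 ≈ 1.8146 bits

These are NOT equal (difference: 0.6913 bits). KL divergence is asymmetric: D_KL(P||Q) ≠ D_KL(Q||P) in general.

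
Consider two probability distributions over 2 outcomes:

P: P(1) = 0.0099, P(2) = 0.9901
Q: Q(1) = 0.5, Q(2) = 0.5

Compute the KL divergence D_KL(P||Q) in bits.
0.9199 bits

D_KL(P||Q) = Σ P(x) log₂(P(x)/Q(x))

Computing term by term:
  P(1)·log₂(P(1)/Q(1)) = 0.0099·log₂(0.0099/0.5) = -0.05602
  P(2)·log₂(P(2)/Q(2)) = 0.9901·log₂(0.9901/0.5) = 0.97589

D_KL(P||Q) = -0.05602 + 0.97589 = 0.91987 ≈ 0.9199 bits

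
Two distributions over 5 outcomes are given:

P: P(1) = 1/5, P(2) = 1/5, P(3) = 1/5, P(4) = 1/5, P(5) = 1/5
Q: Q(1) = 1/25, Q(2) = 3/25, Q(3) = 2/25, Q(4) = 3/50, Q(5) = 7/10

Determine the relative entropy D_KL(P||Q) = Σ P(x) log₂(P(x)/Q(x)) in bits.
0.8621 bits

D_KL(P||Q) = Σ P(x) log₂(P(x)/Q(x))

Computing term by term:
  P(1)·log₂(P(1)/Q(1)) = (1/5)·log₂((1/5)/(1/25)) = 0.46439
  P(2)·log₂(P(2)/Q(2)) = (1/5)·log₂((1/5)/(3/25)) = 0.14739
  P(3)·log₂(P(3)/Q(3)) = (1/5)·log₂((1/5)/(2/25)) = 0.26439
  P(4)·log₂(P(4)/Q(4)) = (1/5)·log₂((1/5)/(3/50)) = 0.34739
  P(5)·log₂(P(5)/Q(5)) = (1/5)·log₂((1/5)/(7/10)) = -0.36147

D_KL(P||Q) = 0.46439 + 0.14739 + 0.26439 + 0.34739 - 0.36147 = 0.86209 ≈ 0.8621 bits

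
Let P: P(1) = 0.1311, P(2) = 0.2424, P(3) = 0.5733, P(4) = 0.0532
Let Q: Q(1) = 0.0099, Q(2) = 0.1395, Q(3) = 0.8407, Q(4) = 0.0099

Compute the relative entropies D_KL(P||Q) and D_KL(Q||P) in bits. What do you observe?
D_KL(P||Q) = 0.4943 bits, D_KL(Q||P) = 0.2922 bits. The two directions give different values (D_KL(P||Q) exceeds D_KL(Q||P) by 0.2021 bits): KL divergence is asymmetric.

D_KL(P||Q) = Σ P(x) log₂(P(x)/Q(x))

Computing term by term:
  P(1)·log₂(P(1)/Q(1)) = 0.1311·log₂(0.1311/0.0099) = 0.48862
  P(2)·log₂(P(2)/Q(2)) = 0.2424·log₂(0.2424/0.1395) = 0.19322
  P(3)·log₂(P(3)/Q(3)) = 0.5733·log₂(0.5733/0.8407) = -0.31663
  P(4)·log₂(P(4)/Q(4)) = 0.0532·log₂(0.0532/0.0099) = 0.12906

D_KL(P||Q) = 0.48862 + 0.19322 - 0.31663 + 0.12906 = 0.49427 ≈ 0.4943 bits

D_KL(Q||P) = Σ Q(x) log₂(Q(x)/P(x))

Computing term by term:
  Q(1)·log₂(Q(1)/P(1)) = 0.0099·log₂(0.0099/0.1311) = -0.03690
  Q(2)·log₂(Q(2)/P(2)) = 0.1395·log₂(0.1395/0.2424) = -0.11120
  Q(3)·log₂(Q(3)/P(3)) = 0.8407·log₂(0.8407/0.5733) = 0.46432
  Q(4)·log₂(Q(4)/P(4)) = 0.0099·log₂(0.0099/0.0532) = -0.02402

D_KL(Q||P) = -0.03690 - 0.11120 + 0.46432 - 0.02402 = 0.29220 ≈ 0.2922 bits

These are NOT equal (difference: 0.2021 bits). KL divergence is asymmetric: D_KL(P||Q) ≠ D_KL(Q||P) in general.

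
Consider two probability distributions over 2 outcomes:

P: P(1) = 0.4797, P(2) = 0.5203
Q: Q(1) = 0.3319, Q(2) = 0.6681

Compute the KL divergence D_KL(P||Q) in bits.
0.0672 bits

D_KL(P||Q) = Σ P(x) log₂(P(x)/Q(x))

Computing term by term:
  P(1)·log₂(P(1)/Q(1)) = 0.4797·log₂(0.4797/0.3319) = 0.25490
  P(2)·log₂(P(2)/Q(2)) = 0.5203·log₂(0.5203/0.6681) = -0.18768

D_KL(P||Q) = 0.25490 - 0.18768 = 0.06722 ≈ 0.0672 bits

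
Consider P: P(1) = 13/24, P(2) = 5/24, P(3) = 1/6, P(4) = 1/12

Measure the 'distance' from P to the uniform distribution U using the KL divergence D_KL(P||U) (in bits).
0.3198 bits

U(i) = 1/4 for all i

D_KL(P||U) = Σ P(x) log₂(P(x) / (1/4))
           = Σ P(x) log₂(P(x)) + log₂(4)
           = log₂(4) - H(P)

H(P) = -Σ P(x) log₂(P(x)):
  -P(1)·log₂(P(1)) = -(13/24)·log₂(13/24) = 0.47912
  -P(2)·log₂(P(2)) = -(5/24)·log₂(5/24) = 0.47147
  -P(3)·log₂(P(3)) = -(1/6)·log₂(1/6) = 0.43083
  -P(4)·log₂(P(4)) = -(1/12)·log₂(1/12) = 0.29875
H(P) = 0.47912 + 0.47147 + 0.43083 + 0.29875 = 1.68017 bits

log₂(4) = 2.00000 bits

D_KL(P||U) = 2.00000 - 1.68017 = 0.31983 ≈ 0.3198 bits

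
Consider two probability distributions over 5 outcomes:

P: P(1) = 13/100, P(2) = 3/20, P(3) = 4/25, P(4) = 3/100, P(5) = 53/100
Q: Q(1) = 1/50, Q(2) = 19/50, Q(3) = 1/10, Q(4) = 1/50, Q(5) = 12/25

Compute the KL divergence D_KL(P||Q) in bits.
0.3517 bits

D_KL(P||Q) = Σ P(x) log₂(P(x)/Q(x))

Computing term by term:
  P(1)·log₂(P(1)/Q(1)) = (13/100)·log₂((13/100)/(1/50)) = 0.35106
  P(2)·log₂(P(2)/Q(2)) = (3/20)·log₂((3/20)/(19/50)) = -0.20116
  P(3)·log₂(P(3)/Q(3)) = (4/25)·log₂((4/25)/(1/10)) = 0.10849
  P(4)·log₂(P(4)/Q(4)) = (3/100)·log₂((3/100)/(1/50)) = 0.01755
  P(5)·log₂(P(5)/Q(5)) = (53/100)·log₂((53/100)/(12/25)) = 0.07577

D_KL(P||Q) = 0.35106 - 0.20116 + 0.10849 + 0.01755 + 0.07577 = 0.35171 ≈ 0.3517 bits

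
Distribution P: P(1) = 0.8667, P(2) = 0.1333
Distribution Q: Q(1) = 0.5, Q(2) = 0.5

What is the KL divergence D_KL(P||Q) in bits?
0.4336 bits

D_KL(P||Q) = Σ P(x) log₂(P(x)/Q(x))

Computing term by term:
  P(1)·log₂(P(1)/Q(1)) = 0.8667·log₂(0.8667/0.5) = 0.68782
  P(2)·log₂(P(2)/Q(2)) = 0.1333·log₂(0.1333/0.5) = -0.25424

D_KL(P||Q) = 0.68782 - 0.25424 = 0.43358 ≈ 0.4336 bits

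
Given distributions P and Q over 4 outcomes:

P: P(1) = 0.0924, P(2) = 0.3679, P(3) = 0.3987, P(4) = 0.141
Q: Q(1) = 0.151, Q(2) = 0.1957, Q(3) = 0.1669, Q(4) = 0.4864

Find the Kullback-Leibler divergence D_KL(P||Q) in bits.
0.5186 bits

D_KL(P||Q) = Σ P(x) log₂(P(x)/Q(x))

Computing term by term:
  P(1)·log₂(P(1)/Q(1)) = 0.0924·log₂(0.0924/0.151) = -0.06547
  P(2)·log₂(P(2)/Q(2)) = 0.3679·log₂(0.3679/0.1957) = 0.33504
  P(3)·log₂(P(3)/Q(3)) = 0.3987·log₂(0.3987/0.1669) = 0.50089
  P(4)·log₂(P(4)/Q(4)) = 0.141·log₂(0.141/0.4864) = -0.25189

D_KL(P||Q) = -0.06547 + 0.33504 + 0.50089 - 0.25189 = 0.51857 ≈ 0.5186 bits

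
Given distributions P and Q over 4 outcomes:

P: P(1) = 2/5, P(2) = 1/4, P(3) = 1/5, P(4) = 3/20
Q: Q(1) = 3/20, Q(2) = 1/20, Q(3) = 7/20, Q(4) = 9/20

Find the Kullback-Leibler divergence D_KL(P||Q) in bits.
0.7473 bits

D_KL(P||Q) = Σ P(x) log₂(P(x)/Q(x))

Computing term by term:
  P(1)·log₂(P(1)/Q(1)) = (2/5)·log₂((2/5)/(3/20)) = 0.56601
  P(2)·log₂(P(2)/Q(2)) = (1/4)·log₂((1/4)/(1/20)) = 0.58048
  P(3)·log₂(P(3)/Q(3)) = (1/5)·log₂((1/5)/(7/20)) = -0.16147
  P(4)·log₂(P(4)/Q(4)) = (3/20)·log₂((3/20)/(9/20)) = -0.23774

D_KL(P||Q) = 0.56601 + 0.58048 - 0.16147 - 0.23774 = 0.74728 ≈ 0.7473 bits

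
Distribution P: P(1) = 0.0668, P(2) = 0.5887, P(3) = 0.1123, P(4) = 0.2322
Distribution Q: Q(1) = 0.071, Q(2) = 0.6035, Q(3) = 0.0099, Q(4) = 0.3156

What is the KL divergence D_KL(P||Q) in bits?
0.2637 bits

D_KL(P||Q) = Σ P(x) log₂(P(x)/Q(x))

Computing term by term:
  P(1)·log₂(P(1)/Q(1)) = 0.0668·log₂(0.0668/0.071) = -0.00588
  P(2)·log₂(P(2)/Q(2)) = 0.5887·log₂(0.5887/0.6035) = -0.02109
  P(3)·log₂(P(3)/Q(3)) = 0.1123·log₂(0.1123/0.0099) = 0.39348
  P(4)·log₂(P(4)/Q(4)) = 0.2322·log₂(0.2322/0.3156) = -0.10280

D_KL(P||Q) = -0.00588 - 0.02109 + 0.39348 - 0.10280 = 0.26371 ≈ 0.2637 bits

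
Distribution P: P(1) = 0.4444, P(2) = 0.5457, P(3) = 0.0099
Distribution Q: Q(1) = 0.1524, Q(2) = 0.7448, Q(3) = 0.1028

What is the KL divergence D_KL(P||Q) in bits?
0.4078 bits

D_KL(P||Q) = Σ P(x) log₂(P(x)/Q(x))

Computing term by term:
  P(1)·log₂(P(1)/Q(1)) = 0.4444·log₂(0.4444/0.1524) = 0.68615
  P(2)·log₂(P(2)/Q(2)) = 0.5457·log₂(0.5457/0.7448) = -0.24488
  P(3)·log₂(P(3)/Q(3)) = 0.0099·log₂(0.0099/0.1028) = -0.03343

D_KL(P||Q) = 0.68615 - 0.24488 - 0.03343 = 0.40784 ≈ 0.4078 bits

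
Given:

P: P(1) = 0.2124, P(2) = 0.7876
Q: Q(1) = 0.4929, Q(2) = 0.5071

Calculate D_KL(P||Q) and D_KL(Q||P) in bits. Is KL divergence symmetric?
D_KL(P||Q) = 0.2423 bits, D_KL(Q||P) = 0.2765 bits. No, KL divergence is not symmetric.

D_KL(P||Q) = Σ P(x) log₂(P(x)/Q(x))

Computing term by term:
  P(1)·log₂(P(1)/Q(1)) = 0.2124·log₂(0.2124/0.4929) = -0.25796
  P(2)·log₂(P(2)/Q(2)) = 0.7876·log₂(0.7876/0.5071) = 0.50028

D_KL(P||Q) = -0.25796 + 0.50028 = 0.24232 ≈ 0.2423 bits

D_KL(Q||P) = Σ Q(x) log₂(Q(x)/P(x))

Computing term by term:
  Q(1)·log₂(Q(1)/P(1)) = 0.4929·log₂(0.4929/0.2124) = 0.59863
  Q(2)·log₂(Q(2)/P(2)) = 0.5071·log₂(0.5071/0.7876) = -0.32211

D_KL(Q||P) = 0.59863 - 0.32211 = 0.27652 ≈ 0.2765 bits

These are NOT equal (difference: 0.0342 bits). KL divergence is asymmetric: D_KL(P||Q) ≠ D_KL(Q||P) in general.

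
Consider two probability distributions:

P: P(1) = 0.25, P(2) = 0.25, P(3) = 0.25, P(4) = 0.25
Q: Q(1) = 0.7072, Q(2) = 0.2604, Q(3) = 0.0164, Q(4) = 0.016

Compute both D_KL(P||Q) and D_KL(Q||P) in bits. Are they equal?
D_KL(P||Q) = 1.5842 bits, D_KL(Q||P) = 0.9483 bits. No, they are not equal.

D_KL(P||Q) = Σ P(x) log₂(P(x)/Q(x))

Computing term by term:
  P(1)·log₂(P(1)/Q(1)) = 0.25·log₂(0.25/0.7072) = -0.37505
  P(2)·log₂(P(2)/Q(2)) = 0.25·log₂(0.25/0.2604) = -0.01470
  P(3)·log₂(P(3)/Q(3)) = 0.25·log₂(0.25/0.0164) = 0.98254
  P(4)·log₂(P(4)/Q(4)) = 0.25·log₂(0.25/0.016) = 0.99145

D_KL(P||Q) = -0.37505 - 0.01470 + 0.98254 + 0.99145 = 1.58424 ≈ 1.5842 bits

D_KL(Q||P) = Σ Q(x) log₂(Q(x)/P(x))

Computing term by term:
  Q(1)·log₂(Q(1)/P(1)) = 0.7072·log₂(0.7072/0.25) = 1.06093
  Q(2)·log₂(Q(2)/P(2)) = 0.2604·log₂(0.2604/0.25) = 0.01531
  Q(3)·log₂(Q(3)/P(3)) = 0.0164·log₂(0.0164/0.25) = -0.06445
  Q(4)·log₂(Q(4)/P(4)) = 0.016·log₂(0.016/0.25) = -0.06345

D_KL(Q||P) = 1.06093 + 0.01531 - 0.06445 - 0.06345 = 0.94834 ≈ 0.9483 bits

These are NOT equal (difference: 0.6359 bits). KL divergence is asymmetric: D_KL(P||Q) ≠ D_KL(Q||P) in general.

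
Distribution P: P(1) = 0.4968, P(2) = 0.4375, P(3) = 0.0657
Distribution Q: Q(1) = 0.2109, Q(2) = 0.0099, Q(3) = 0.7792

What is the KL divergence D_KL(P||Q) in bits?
2.7709 bits

D_KL(P||Q) = Σ P(x) log₂(P(x)/Q(x))

Computing term by term:
  P(1)·log₂(P(1)/Q(1)) = 0.4968·log₂(0.4968/0.2109) = 0.61410
  P(2)·log₂(P(2)/Q(2)) = 0.4375·log₂(0.4375/0.0099) = 2.39125
  P(3)·log₂(P(3)/Q(3)) = 0.0657·log₂(0.0657/0.7792) = -0.23442

D_KL(P||Q) = 0.61410 + 2.39125 - 0.23442 = 2.77093 ≈ 2.7709 bits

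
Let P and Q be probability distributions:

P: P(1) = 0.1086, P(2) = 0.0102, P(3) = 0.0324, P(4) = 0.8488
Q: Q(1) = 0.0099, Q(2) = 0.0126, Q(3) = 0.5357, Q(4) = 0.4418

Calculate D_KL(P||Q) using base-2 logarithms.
1.0406 bits

D_KL(P||Q) = Σ P(x) log₂(P(x)/Q(x))

Computing term by term:
  P(1)·log₂(P(1)/Q(1)) = 0.1086·log₂(0.1086/0.0099) = 0.37526
  P(2)·log₂(P(2)/Q(2)) = 0.0102·log₂(0.0102/0.0126) = -0.00311
  P(3)·log₂(P(3)/Q(3)) = 0.0324·log₂(0.0324/0.5357) = -0.13113
  P(4)·log₂(P(4)/Q(4)) = 0.8488·log₂(0.8488/0.4418) = 0.79960

D_KL(P||Q) = 0.37526 - 0.00311 - 0.13113 + 0.79960 = 1.04062 ≈ 1.0406 bits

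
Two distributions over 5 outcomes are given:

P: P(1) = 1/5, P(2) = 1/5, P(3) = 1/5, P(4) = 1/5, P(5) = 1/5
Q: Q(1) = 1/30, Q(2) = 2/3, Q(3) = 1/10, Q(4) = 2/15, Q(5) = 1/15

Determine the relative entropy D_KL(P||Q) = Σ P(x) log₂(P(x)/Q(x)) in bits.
0.8036 bits

D_KL(P||Q) = Σ P(x) log₂(P(x)/Q(x))

Computing term by term:
  P(1)·log₂(P(1)/Q(1)) = (1/5)·log₂((1/5)/(1/30)) = 0.51699
  P(2)·log₂(P(2)/Q(2)) = (1/5)·log₂((1/5)/(2/3)) = -0.34739
  P(3)·log₂(P(3)/Q(3)) = (1/5)·log₂((1/5)/(1/10)) = 0.20000
  P(4)·log₂(P(4)/Q(4)) = (1/5)·log₂((1/5)/(2/15)) = 0.11699
  P(5)·log₂(P(5)/Q(5)) = (1/5)·log₂((1/5)/(1/15)) = 0.31699

D_KL(P||Q) = 0.51699 - 0.34739 + 0.20000 + 0.11699 + 0.31699 = 0.80358 ≈ 0.8036 bits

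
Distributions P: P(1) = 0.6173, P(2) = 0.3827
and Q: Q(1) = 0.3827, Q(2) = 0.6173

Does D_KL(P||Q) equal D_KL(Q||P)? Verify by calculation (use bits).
D_KL(P||Q) = 0.1618 bits, D_KL(Q||P) = 0.1618 bits. Yes — for this pair D_KL(P||Q) = D_KL(Q||P).

D_KL(P||Q) = Σ P(x) log₂(P(x)/Q(x))

Computing term by term:
  P(1)·log₂(P(1)/Q(1)) = 0.6173·log₂(0.6173/0.3827) = 0.42579
  P(2)·log₂(P(2)/Q(2)) = 0.3827·log₂(0.3827/0.6173) = -0.26397

D_KL(P||Q) = 0.42579 - 0.26397 = 0.16182 ≈ 0.1618 bits

D_KL(Q||P) = Σ Q(x) log₂(Q(x)/P(x))

Computing term by term:
  Q(1)·log₂(Q(1)/P(1)) = 0.3827·log₂(0.3827/0.6173) = -0.26397
  Q(2)·log₂(Q(2)/P(2)) = 0.6173·log₂(0.6173/0.3827) = 0.42579

D_KL(Q||P) = -0.26397 + 0.42579 = 0.16182 ≈ 0.1618 bits

These ARE equal here. Q is P with outcomes relabeled (Q(1) = P(2), Q(2) = P(1)) by a relabeling that is its own inverse, so the two sums contain exactly the same terms in a different order. This is a special case — KL divergence is not symmetric in general: D_KL(P||Q) ≠ D_KL(Q||P) for most P, Q.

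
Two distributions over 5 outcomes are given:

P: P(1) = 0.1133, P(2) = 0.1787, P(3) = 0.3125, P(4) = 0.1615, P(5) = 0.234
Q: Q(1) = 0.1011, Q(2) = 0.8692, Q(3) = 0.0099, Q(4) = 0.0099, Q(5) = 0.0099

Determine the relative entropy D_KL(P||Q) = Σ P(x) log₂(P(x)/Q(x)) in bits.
2.8854 bits

D_KL(P||Q) = Σ P(x) log₂(P(x)/Q(x))

Computing term by term:
  P(1)·log₂(P(1)/Q(1)) = 0.1133·log₂(0.1133/0.1011) = 0.01862
  P(2)·log₂(P(2)/Q(2)) = 0.1787·log₂(0.1787/0.8692) = -0.40782
  P(3)·log₂(P(3)/Q(3)) = 0.3125·log₂(0.3125/0.0099) = 1.55634
  P(4)·log₂(P(4)/Q(4)) = 0.1615·log₂(0.1615/0.0099) = 0.65052
  P(5)·log₂(P(5)/Q(5)) = 0.234·log₂(0.234/0.0099) = 1.06773

D_KL(P||Q) = 0.01862 - 0.40782 + 1.55634 + 0.65052 + 1.06773 = 2.88539 ≈ 2.8854 bits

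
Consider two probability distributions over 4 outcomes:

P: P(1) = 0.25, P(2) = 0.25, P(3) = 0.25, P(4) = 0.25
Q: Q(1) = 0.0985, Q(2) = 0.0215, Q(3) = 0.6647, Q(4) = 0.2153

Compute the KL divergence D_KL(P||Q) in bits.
0.9220 bits

D_KL(P||Q) = Σ P(x) log₂(P(x)/Q(x))

Computing term by term:
  P(1)·log₂(P(1)/Q(1)) = 0.25·log₂(0.25/0.0985) = 0.33593
  P(2)·log₂(P(2)/Q(2)) = 0.25·log₂(0.25/0.0215) = 0.88488
  P(3)·log₂(P(3)/Q(3)) = 0.25·log₂(0.25/0.6647) = -0.35269
  P(4)·log₂(P(4)/Q(4)) = 0.25·log₂(0.25/0.2153) = 0.05389

D_KL(P||Q) = 0.33593 + 0.88488 - 0.35269 + 0.05389 = 0.92201 ≈ 0.9220 bits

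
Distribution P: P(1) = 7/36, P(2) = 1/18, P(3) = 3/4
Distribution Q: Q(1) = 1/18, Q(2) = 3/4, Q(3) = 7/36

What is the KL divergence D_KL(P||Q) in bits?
1.6035 bits

D_KL(P||Q) = Σ P(x) log₂(P(x)/Q(x))

Computing term by term:
  P(1)·log₂(P(1)/Q(1)) = (7/36)·log₂((7/36)/(1/18)) = 0.35143
  P(2)·log₂(P(2)/Q(2)) = (1/18)·log₂((1/18)/(3/4)) = -0.20860
  P(3)·log₂(P(3)/Q(3)) = (3/4)·log₂((3/4)/(7/36)) = 1.46065

D_KL(P||Q) = 0.35143 - 0.20860 + 1.46065 = 1.60348 ≈ 1.6035 bits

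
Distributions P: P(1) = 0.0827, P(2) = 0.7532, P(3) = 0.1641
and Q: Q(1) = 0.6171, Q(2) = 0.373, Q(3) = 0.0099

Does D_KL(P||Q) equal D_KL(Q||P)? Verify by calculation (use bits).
D_KL(P||Q) = 1.1886 bits, D_KL(Q||P) = 1.3710 bits. No — D_KL(P||Q) ≠ D_KL(Q||P) for this pair.

D_KL(P||Q) = Σ P(x) log₂(P(x)/Q(x))

Computing term by term:
  P(1)·log₂(P(1)/Q(1)) = 0.0827·log₂(0.0827/0.6171) = -0.23979
  P(2)·log₂(P(2)/Q(2)) = 0.7532·log₂(0.7532/0.373) = 0.76364
  P(3)·log₂(P(3)/Q(3)) = 0.1641·log₂(0.1641/0.0099) = 0.66477

D_KL(P||Q) = -0.23979 + 0.76364 + 0.66477 = 1.18862 ≈ 1.1886 bits

D_KL(Q||P) = Σ Q(x) log₂(Q(x)/P(x))

Computing term by term:
  Q(1)·log₂(Q(1)/P(1)) = 0.6171·log₂(0.6171/0.0827) = 1.78931
  Q(2)·log₂(Q(2)/P(2)) = 0.373·log₂(0.373/0.7532) = -0.37817
  Q(3)·log₂(Q(3)/P(3)) = 0.0099·log₂(0.0099/0.1641) = -0.04010

D_KL(Q||P) = 1.78931 - 0.37817 - 0.04010 = 1.37104 ≈ 1.3710 bits

These are NOT equal (difference: 0.1824 bits). KL divergence is asymmetric: D_KL(P||Q) ≠ D_KL(Q||P) in general.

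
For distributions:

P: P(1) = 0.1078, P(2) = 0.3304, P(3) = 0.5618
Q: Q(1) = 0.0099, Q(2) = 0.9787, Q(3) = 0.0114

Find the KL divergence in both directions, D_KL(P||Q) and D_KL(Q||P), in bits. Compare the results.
D_KL(P||Q) = 3.0127 bits, D_KL(Q||P) = 1.4351 bits. D_KL(P||Q) is larger than D_KL(Q||P) by 1.5776 bits; the two directions differ.

D_KL(P||Q) = Σ P(x) log₂(P(x)/Q(x))

Computing term by term:
  P(1)·log₂(P(1)/Q(1)) = 0.1078·log₂(0.1078/0.0099) = 0.37135
  P(2)·log₂(P(2)/Q(2)) = 0.3304·log₂(0.3304/0.9787) = -0.51762
  P(3)·log₂(P(3)/Q(3)) = 0.5618·log₂(0.5618/0.0114) = 3.15897

D_KL(P||Q) = 0.37135 - 0.51762 + 3.15897 = 3.01270 ≈ 3.0127 bits

D_KL(Q||P) = Σ Q(x) log₂(Q(x)/P(x))

Computing term by term:
  Q(1)·log₂(Q(1)/P(1)) = 0.0099·log₂(0.0099/0.1078) = -0.03410
  Q(2)·log₂(Q(2)/P(2)) = 0.9787·log₂(0.9787/0.3304) = 1.53328
  Q(3)·log₂(Q(3)/P(3)) = 0.0114·log₂(0.0114/0.5618) = -0.06410

D_KL(Q||P) = -0.03410 + 1.53328 - 0.06410 = 1.43508 ≈ 1.4351 bits

These are NOT equal (difference: 1.5776 bits). KL divergence is asymmetric: D_KL(P||Q) ≠ D_KL(Q||P) in general.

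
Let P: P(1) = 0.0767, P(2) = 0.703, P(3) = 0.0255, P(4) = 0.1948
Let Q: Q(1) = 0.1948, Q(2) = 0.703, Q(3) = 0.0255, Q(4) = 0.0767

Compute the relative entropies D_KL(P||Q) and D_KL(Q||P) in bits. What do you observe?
D_KL(P||Q) = 0.1588 bits, D_KL(Q||P) = 0.1588 bits. The two directions give the same value here, because Q is a self-inverse relabeling of P; in general KL divergence is asymmetric.

D_KL(P||Q) = Σ P(x) log₂(P(x)/Q(x))

Computing term by term:
  P(1)·log₂(P(1)/Q(1)) = 0.0767·log₂(0.0767/0.1948) = -0.10314
  P(2)·log₂(P(2)/Q(2)) = 0.703·log₂(0.703/0.703) = 0.00000
  P(3)·log₂(P(3)/Q(3)) = 0.0255·log₂(0.0255/0.0255) = 0.00000
  P(4)·log₂(P(4)/Q(4)) = 0.1948·log₂(0.1948/0.0767) = 0.26195

D_KL(P||Q) = -0.10314 + 0.00000 + 0.00000 + 0.26195 = 0.15881 ≈ 0.1588 bits

D_KL(Q||P) = Σ Q(x) log₂(Q(x)/P(x))

Computing term by term:
  Q(1)·log₂(Q(1)/P(1)) = 0.1948·log₂(0.1948/0.0767) = 0.26195
  Q(2)·log₂(Q(2)/P(2)) = 0.703·log₂(0.703/0.703) = 0.00000
  Q(3)·log₂(Q(3)/P(3)) = 0.0255·log₂(0.0255/0.0255) = 0.00000
  Q(4)·log₂(Q(4)/P(4)) = 0.0767·log₂(0.0767/0.1948) = -0.10314

D_KL(Q||P) = 0.26195 + 0.00000 + 0.00000 - 0.10314 = 0.15881 ≈ 0.1588 bits

These ARE equal here. Q is P with outcomes relabeled (Q(1) = P(4), Q(4) = P(1)) by a relabeling that is its own inverse, so the two sums contain exactly the same terms in a different order. This is a special case — KL divergence is not symmetric in general: D_KL(P||Q) ≠ D_KL(Q||P) for most P, Q.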